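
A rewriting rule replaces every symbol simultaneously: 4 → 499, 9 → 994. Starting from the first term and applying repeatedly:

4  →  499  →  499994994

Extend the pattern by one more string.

Expanding 499994994: 4→499, 9→994, 9→994, 9→994, 9→994, 4→499, 9→994, 9→994, 4→499. Concatenated: 499 994 994 994 994 499 994 994 499.

499994994994994499994994499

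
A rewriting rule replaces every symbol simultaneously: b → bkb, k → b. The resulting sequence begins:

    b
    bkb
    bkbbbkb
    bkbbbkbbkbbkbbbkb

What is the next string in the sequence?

Rewriting the 17 symbols of bkbbbkbbkbbkbbbkb one by one yields bkb b bkb bkb bkb b bkb bkb b bkb bkb b bkb bkb bkb b bkb; concatenated:

bkbbbkbbkbbkbbbkbbkbbbkbbkbbbkbbkbbkbbbkb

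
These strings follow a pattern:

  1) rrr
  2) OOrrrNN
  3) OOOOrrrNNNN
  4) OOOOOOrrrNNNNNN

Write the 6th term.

s(k+1) = OO·s(k)·NN, so each term gains OO as a prefix and NN as a suffix.
From OOOOOOrrrNNNNNN, 2 further steps: OOOOOOrrrNNNNNN → OOOOOOOOrrrNNNNNNNN → (answer).

OOOOOOOOOOrrrNNNNNNNNNN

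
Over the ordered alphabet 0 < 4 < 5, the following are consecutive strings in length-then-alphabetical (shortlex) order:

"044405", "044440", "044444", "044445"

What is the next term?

044450

The successor of 044445 increments the rightmost position that isn't already 5 and resets every position after it to 0.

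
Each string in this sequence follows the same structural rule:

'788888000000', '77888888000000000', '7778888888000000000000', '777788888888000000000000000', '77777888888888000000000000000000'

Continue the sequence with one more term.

7777778888888888000000000000000000000

Term n consists of n-1 7's, followed by n+3 8's, followed by 3n 0's, where the shown terms are n = 2, 3, 4, 5, 6.
At n = 7 the blocks have lengths 6, 10, 21.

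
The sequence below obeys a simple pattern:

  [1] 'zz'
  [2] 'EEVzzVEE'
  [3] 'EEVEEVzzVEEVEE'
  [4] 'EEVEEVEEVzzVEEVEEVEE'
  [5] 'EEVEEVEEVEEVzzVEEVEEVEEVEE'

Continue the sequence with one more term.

Each term wraps the previous one in EEV on the left and VEE on the right.
Applying this once more to EEVEEVEEVEEVzzVEEVEEVEEVEE:

EEVEEVEEVEEVEEVzzVEEVEEVEEVEEVEE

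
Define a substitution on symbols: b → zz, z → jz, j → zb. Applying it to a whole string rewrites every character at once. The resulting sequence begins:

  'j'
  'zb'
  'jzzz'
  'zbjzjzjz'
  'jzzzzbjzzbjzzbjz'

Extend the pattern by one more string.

zbjzjzjzjzzzzbjzjzzzzbjzjzzzzbjz

φ(jzzzzbjzzbjzzbjz) expands symbol-by-symbol to zb jz jz jz jz zz zb jz jz zz zb jz jz zz zb jz; joining the 16 pieces gives the next term.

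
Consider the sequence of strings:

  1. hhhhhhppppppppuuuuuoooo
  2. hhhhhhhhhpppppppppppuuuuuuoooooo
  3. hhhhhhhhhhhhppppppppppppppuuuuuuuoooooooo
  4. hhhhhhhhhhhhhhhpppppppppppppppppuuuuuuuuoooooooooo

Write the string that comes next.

Each string has the form h^{3n} p^{3n+2} u^{n+3} o^{2n}, where the shown terms are n = 2, 3, 4, 5.
For the next term, n = 6, so the run lengths are 18, 20, 9, 12.

hhhhhhhhhhhhhhhhhhppppppppppppppppppppuuuuuuuuuoooooooooooo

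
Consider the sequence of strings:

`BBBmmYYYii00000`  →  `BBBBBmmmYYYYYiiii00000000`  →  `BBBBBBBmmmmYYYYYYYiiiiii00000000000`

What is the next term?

Term n consists of 2n-1 B's, followed by n m's, followed by 2n-1 Y's, followed by 2n-2 i's, followed by 3n-1 0's, where the shown terms are n = 2, 3, 4.
Setting n = 5 gives 9, 5, 9, 8, 14 characters in each block.

BBBBBBBBBmmmmmYYYYYYYYYiiiiiiii00000000000000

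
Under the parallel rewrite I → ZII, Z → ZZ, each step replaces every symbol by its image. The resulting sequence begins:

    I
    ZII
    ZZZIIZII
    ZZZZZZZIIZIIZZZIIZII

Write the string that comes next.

Replace each of the 20 characters of ZZZZZZZIIZIIZZZIIZII in place — ZZ ZZ ZZ ZZ ZZ ZZ ZZ ZII ZII ZZ ZII ZII ZZ ZZ ZZ ZII ZII ZZ ZII ZII — and concatenate.

ZZZZZZZZZZZZZZZIIZIIZZZIIZIIZZZZZZZIIZIIZZZIIZII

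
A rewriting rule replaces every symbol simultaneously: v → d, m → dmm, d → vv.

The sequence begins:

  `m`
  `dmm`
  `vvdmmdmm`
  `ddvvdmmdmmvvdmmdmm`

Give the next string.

vvvvddvvdmmdmmvvdmmdmmddvvdmmdmmvvdmmdmm

Applying the rule to each of the 18 symbols of ddvvdmmdmmvvdmmdmm gives the pieces vv vv d d vv dmm dmm vv dmm dmm d d vv dmm dmm vv dmm dmm, which concatenate to the answer.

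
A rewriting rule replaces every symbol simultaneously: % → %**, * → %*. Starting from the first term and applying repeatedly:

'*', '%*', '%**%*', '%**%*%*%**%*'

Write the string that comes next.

Rewriting each symbol of %**%*%*%**%*: %→%**, *→%*, *→%*, %→%**, *→%*, %→%**, *→%*, %→%**, *→%*, *→%*, %→%**, *→%*, which concatenates to %** %* %* %** %* %** %* %** %* %* %** %*.

%**%*%*%**%*%**%*%**%*%*%**%*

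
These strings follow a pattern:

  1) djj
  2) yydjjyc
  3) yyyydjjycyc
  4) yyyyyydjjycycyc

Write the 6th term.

yyyyyyyyyydjjycycycycyc

s(k+1) = yy·s(k)·yc, so each term gains yy as a prefix and yc as a suffix.
From yyyyyydjjycycyc, 2 further steps: yyyyyydjjycycyc → yyyyyyyydjjycycycyc → (answer).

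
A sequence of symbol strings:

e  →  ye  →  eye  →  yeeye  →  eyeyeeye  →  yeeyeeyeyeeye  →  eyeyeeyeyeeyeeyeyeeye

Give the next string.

yeeyeeyeyeeyeeyeyeeyeyeeyeeyeyeeye

Each term (from the third on) is the two preceding terms concatenated in order: term 3 = e·ye = eye.
Continuing: yeeyeeyeyeeye · eyeyeeyeyeeyeeyeyeeye gives term 8.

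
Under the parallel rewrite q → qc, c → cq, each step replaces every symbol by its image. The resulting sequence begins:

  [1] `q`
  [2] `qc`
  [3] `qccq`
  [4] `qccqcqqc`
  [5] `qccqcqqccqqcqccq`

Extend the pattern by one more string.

Rewriting the 16 symbols of qccqcqqccqqcqccq one by one yields qc cq cq qc cq qc qc cq cq qc qc cq qc cq cq qc; concatenated:

qccqcqqccqqcqccqcqqcqccqqccqcqqc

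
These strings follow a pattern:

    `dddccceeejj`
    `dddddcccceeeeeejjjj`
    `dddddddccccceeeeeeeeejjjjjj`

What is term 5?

Term n consists of 2n+1 d's, followed by n+2 c's, followed by 3n e's, followed by 2n j's (n = 1, 2, …).
At n = 5 the blocks have lengths 11, 7, 15, 10.

dddddddddddccccccceeeeeeeeeeeeeeejjjjjjjjjj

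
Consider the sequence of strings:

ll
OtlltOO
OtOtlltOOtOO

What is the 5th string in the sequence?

OtOtOtOtlltOOtOOtOOtOO

s(k+1) = Ot·s(k)·tOO, so each term gains Ot as a prefix and tOO as a suffix.
From OtOtlltOOtOO, 2 further steps: OtOtlltOOtOO → OtOtOtlltOOtOOtOO → (answer).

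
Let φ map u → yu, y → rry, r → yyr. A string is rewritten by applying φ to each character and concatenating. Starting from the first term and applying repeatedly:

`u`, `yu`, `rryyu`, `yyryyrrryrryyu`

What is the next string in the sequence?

rryrryyyrrryrryyyryyryyrrryyyryyrrryrryyu

φ(yyryyrrryrryyu) expands symbol-by-symbol to rry rry yyr rry rry yyr yyr yyr rry yyr yyr rry rry yu; joining the 14 pieces gives the next term.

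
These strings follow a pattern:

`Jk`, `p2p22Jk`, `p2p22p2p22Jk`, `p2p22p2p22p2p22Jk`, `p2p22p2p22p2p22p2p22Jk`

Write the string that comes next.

p2p22p2p22p2p22p2p22p2p22Jk

Every step adds p2p22 at the front: s(k+1) = p2p22·s(k).
So the next term is p2p22·p2p22p2p22p2p22p2p22Jk.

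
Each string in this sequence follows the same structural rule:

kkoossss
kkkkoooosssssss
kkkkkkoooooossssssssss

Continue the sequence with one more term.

Term n consists of 2n k's, followed by 2n o's, followed by 3n+1 s's (n = 1, 2, …).
At n = 4 the blocks have lengths 8, 8, 13.

kkkkkkkkoooooooosssssssssssss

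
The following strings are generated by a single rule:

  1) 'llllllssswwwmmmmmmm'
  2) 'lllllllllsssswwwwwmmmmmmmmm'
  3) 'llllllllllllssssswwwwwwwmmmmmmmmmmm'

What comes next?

Reading off run lengths: l runs 6, 9, 12; s runs 3, 4, 5; w runs 3, 5, 7; m runs 7, 9, 11 — each is linear in n, where the shown terms are n = 2, 3, 4.
For the next term, n = 5, so the run lengths are 15, 6, 9, 13.

lllllllllllllllsssssswwwwwwwwwmmmmmmmmmmmmm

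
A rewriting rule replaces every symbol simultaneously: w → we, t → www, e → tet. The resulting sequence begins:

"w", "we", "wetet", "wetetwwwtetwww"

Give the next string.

Replace each of the 14 characters of wetetwwwtetwww in place — we tet www tet www we we we www tet www we we we — and concatenate.

wetetwwwtetwwwwewewewwwtetwwwwewewe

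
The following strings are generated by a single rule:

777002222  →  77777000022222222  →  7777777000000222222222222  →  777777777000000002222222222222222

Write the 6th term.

Term n consists of 2n+1 7's, followed by 2n 0's, followed by 4n 2's (n = 1, 2, …).
For term 6, n = 6, so the run lengths are 13, 12, 24.

7777777777777000000000000222222222222222222222222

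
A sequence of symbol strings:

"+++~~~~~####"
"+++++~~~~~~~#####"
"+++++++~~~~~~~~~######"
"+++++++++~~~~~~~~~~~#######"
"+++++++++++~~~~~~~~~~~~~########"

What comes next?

Term n consists of 2n-1 +'s, followed by 2n+1 ~'s, followed by n+2 #'s, where the shown terms are n = 2, 3, 4, 5, 6.
For the next term, n = 7, so the run lengths are 13, 15, 9.

+++++++++++++~~~~~~~~~~~~~~~#########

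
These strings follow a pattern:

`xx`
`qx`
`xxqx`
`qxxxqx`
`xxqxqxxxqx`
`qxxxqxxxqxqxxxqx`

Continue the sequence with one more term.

xxqxqxxxqxqxxxqxxxqxqxxxqx

From term 3 onward, concatenate the second-to-last term with the last: xx·qx = xxqx, qx·xxqx = qxxxqx, …
The next term joins xxqxqxxxqx and qxxxqxxxqxqxxxqx.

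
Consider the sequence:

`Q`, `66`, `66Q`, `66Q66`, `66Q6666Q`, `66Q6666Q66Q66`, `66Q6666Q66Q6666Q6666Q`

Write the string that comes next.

This is a Fibonacci-style word recurrence s(k) = s(k−1)·s(k−2): e.g. 66·Q = 66Q.
Continuing: 66Q6666Q66Q6666Q6666Q · 66Q6666Q66Q66 gives term 8.

66Q6666Q66Q6666Q6666Q66Q6666Q66Q66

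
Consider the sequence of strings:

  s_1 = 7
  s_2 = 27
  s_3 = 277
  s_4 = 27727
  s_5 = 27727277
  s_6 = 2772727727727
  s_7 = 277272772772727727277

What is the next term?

From term 3 onward, concatenate the last term with the second-to-last: 27·7 = 277, 277·27 = 27727, …
The next term joins 277272772772727727277 and 2772727727727.

2772727727727277272772772727727727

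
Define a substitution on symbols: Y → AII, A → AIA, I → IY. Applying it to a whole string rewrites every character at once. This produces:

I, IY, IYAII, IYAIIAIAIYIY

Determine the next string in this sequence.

IYAIIAIAIYIYAIAIYAIAIYAIIIYAII

Expanding IYAIIAIAIYIY: I→IY, Y→AII, A→AIA, I→IY, I→IY, A→AIA, I→IY, A→AIA, I→IY, Y→AII, I→IY, Y→AII. Concatenated: IY AII AIA IY IY AIA IY AIA IY AII IY AII.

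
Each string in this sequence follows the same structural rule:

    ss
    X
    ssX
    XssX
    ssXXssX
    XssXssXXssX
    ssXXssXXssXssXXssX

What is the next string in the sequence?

This is a Fibonacci-style word recurrence s(k) = s(k−2)·s(k−1): e.g. ss·X = ssX.
Continuing: XssXssXXssX · ssXXssXXssXssXXssX gives term 8.

XssXssXXssXssXXssXXssXssXXssX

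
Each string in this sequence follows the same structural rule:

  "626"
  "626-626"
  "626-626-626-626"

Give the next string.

Each string is two copies of the previous one joined by '-'.
Doubling 626-626-626-626 with '-' between the halves:

626-626-626-626-626-626-626-626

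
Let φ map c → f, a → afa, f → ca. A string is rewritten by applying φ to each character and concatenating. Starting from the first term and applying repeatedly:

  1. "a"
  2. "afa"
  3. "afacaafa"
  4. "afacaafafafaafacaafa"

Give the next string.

Applying the rule to each of the 20 symbols of afacaafafafaafacaafa gives the pieces afa ca afa f afa afa ca afa ca afa ca afa afa ca afa f afa afa ca afa, which concatenate to the answer.

afacaafafafaafacaafacaafacaafaafacaafafafaafacaafa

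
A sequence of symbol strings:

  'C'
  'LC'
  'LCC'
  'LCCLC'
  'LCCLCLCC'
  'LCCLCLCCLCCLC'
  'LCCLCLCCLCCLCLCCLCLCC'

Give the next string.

LCCLCLCCLCCLCLCCLCLCCLCCLCLCCLCCLC

This is a Fibonacci-style word recurrence s(k) = s(k−1)·s(k−2): e.g. LC·C = LCC.
Continuing: LCCLCLCCLCCLCLCCLCLCC · LCCLCLCCLCCLC gives term 8.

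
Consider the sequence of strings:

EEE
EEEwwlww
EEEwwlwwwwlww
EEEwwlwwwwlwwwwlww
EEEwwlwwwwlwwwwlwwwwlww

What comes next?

EEEwwlwwwwlwwwwlwwwwlwwwwlww

The strings grow by a fixed suffix wwlww each time.
One more step from EEEwwlwwwwlwwwwlwwwwlww gives the answer.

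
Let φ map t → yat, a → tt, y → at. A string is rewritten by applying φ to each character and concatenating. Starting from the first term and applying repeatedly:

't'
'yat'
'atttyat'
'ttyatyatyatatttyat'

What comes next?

Applying the rule to each of the 18 symbols of ttyatyatyatatttyat gives the pieces yat yat at tt yat at tt yat at tt yat tt yat yat yat at tt yat, which concatenate to the answer.

yatyatatttyatatttyatatttyatttyatyatyatatttyat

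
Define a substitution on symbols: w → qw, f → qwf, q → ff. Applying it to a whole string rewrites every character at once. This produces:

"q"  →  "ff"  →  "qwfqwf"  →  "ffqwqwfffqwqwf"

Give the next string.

qwfqwfffqwffqwqwfqwfqwfffqwffqwqwf

φ(ffqwqwfffqwqwf) expands symbol-by-symbol to qwf qwf ff qw ff qw qwf qwf qwf ff qw ff qw qwf; joining the 14 pieces gives the next term.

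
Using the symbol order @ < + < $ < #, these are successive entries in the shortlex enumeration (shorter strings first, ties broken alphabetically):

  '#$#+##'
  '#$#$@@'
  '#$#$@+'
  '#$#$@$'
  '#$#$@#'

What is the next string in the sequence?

#$#$+@

Find the rightmost character of #$#$@# below #, bump it to the next letter, and reset everything to its right to @.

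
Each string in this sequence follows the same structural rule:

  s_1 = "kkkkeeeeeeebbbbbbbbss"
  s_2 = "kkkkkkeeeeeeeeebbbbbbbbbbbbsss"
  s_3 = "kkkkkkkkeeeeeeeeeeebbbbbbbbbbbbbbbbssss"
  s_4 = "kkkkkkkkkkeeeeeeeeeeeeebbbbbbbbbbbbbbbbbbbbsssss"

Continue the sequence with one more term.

Reading off run lengths: k runs 4, 6, 8, 10; e runs 7, 9, 11, 13; b runs 8, 12, 16, 20; s runs 2, 3, 4, 5 — each is linear in n, where the shown terms are n = 2, 3, 4, 5.
Setting n = 6 gives 12, 15, 24, 6 characters in each block.

kkkkkkkkkkkkeeeeeeeeeeeeeeebbbbbbbbbbbbbbbbbbbbbbbbssssss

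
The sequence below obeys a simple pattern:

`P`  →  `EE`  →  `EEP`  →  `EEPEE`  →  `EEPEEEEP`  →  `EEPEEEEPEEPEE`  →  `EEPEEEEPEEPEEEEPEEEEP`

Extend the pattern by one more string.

This is a Fibonacci-style word recurrence s(k) = s(k−1)·s(k−2): e.g. EE·P = EEP.
Continuing: EEPEEEEPEEPEEEEPEEEEP · EEPEEEEPEEPEE gives term 8.

EEPEEEEPEEPEEEEPEEEEPEEPEEEEPEEPEE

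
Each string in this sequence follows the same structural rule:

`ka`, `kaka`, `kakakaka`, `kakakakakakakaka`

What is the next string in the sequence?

kakakakakakakakakakakakakakakaka

Every step duplicates the string.
So the next term is two copies of kakakakakakakaka.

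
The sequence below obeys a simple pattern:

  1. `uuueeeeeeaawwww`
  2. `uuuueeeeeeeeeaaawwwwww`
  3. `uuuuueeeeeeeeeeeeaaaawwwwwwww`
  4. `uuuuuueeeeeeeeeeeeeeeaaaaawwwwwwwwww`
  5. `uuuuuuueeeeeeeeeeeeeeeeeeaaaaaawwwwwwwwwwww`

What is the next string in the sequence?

Reading off run lengths: u runs 3, 4, 5, 6, 7; e runs 6, 9, 12, 15, 18; a runs 2, 3, 4, 5, 6; w runs 4, 6, 8, 10, 12 — each is linear in n, where the shown terms are n = 2, 3, 4, 5, 6.
At n = 7 the blocks have lengths 8, 21, 7, 14.

uuuuuuuueeeeeeeeeeeeeeeeeeeeeaaaaaaawwwwwwwwwwwwww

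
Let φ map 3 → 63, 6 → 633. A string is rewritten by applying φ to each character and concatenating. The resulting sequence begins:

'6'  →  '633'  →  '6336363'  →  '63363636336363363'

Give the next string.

63363636336363363633636363363633636363363

Replace each of the 17 characters of 63363636336363363 in place — 633 63 63 633 63 633 63 633 63 63 633 63 633 63 63 633 63 — and concatenate.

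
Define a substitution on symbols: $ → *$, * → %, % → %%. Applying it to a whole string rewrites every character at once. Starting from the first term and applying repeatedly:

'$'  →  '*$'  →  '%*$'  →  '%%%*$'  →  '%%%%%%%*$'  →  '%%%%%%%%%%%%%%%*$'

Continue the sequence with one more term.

Applying the rule to each of the 17 symbols of %%%%%%%%%%%%%%%*$ gives the pieces %% %% %% %% %% %% %% %% %% %% %% %% %% %% %% % *$, which concatenate to the answer.

%%%%%%%%%%%%%%%%%%%%%%%%%%%%%%%*$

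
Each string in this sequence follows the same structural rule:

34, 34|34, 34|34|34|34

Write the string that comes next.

s(k+1) = s(k)·|·s(k) — each term doubles the last with '|' between the halves.
One more doubling of 34|34|34|34 gives the answer.

34|34|34|34|34|34|34|34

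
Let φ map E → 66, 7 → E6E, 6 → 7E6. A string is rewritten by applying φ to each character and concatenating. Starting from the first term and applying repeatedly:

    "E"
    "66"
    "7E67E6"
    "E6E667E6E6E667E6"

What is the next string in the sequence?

Rewriting the 16 symbols of E6E667E6E6E667E6 one by one yields 66 7E6 66 7E6 7E6 E6E 66 7E6 66 7E6 66 7E6 7E6 E6E 66 7E6; concatenated:

667E6667E67E6E6E667E6667E6667E67E6E6E667E6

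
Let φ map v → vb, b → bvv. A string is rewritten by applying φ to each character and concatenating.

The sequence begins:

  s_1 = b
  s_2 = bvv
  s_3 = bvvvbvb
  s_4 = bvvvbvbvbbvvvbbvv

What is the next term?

bvvvbvbvbbvvvbbvvvbbvvbvvvbvbvbbvvbvvvbvb

Replace each of the 17 characters of bvvvbvbvbbvvvbbvv in place — bvv vb vb vb bvv vb bvv vb bvv bvv vb vb vb bvv bvv vb vb — and concatenate.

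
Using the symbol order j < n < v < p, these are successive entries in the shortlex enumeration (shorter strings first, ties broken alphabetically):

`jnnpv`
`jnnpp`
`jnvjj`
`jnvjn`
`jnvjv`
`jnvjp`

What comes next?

Treat jnvjp as a base-4 numeral over the given alphabet and add one, carrying through any trailing p's.

jnvnj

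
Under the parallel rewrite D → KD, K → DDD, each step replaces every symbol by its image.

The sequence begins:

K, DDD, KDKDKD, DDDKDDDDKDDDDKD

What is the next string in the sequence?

Rewriting the 15 symbols of DDDKDDDDKDDDDKD one by one yields KD KD KD DDD KD KD KD KD DDD KD KD KD KD DDD KD; concatenated:

KDKDKDDDDKDKDKDKDDDDKDKDKDKDDDDKD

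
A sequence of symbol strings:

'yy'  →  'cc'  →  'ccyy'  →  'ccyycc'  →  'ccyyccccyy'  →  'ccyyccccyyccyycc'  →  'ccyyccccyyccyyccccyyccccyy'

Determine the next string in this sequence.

Each term (from the third on) is the previous term followed by the one before it: term 3 = cc·yy = ccyy.
The next term joins ccyyccccyyccyyccccyyccccyy and ccyyccccyyccyycc.

ccyyccccyyccyyccccyyccccyyccyyccccyyccyycc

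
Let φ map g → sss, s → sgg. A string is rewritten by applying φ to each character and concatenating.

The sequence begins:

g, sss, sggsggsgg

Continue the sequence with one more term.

sggsssssssggsssssssggssssss

Expanding sggsggsgg: s→sgg, g→sss, g→sss, s→sgg, g→sss, g→sss, s→sgg, g→sss, g→sss. Concatenated: sgg sss sss sgg sss sss sgg sss sss.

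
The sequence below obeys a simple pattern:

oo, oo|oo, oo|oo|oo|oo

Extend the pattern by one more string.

s(k+1) = s(k)·|·s(k) — each term doubles the last with '|' between the halves.
So the next term is two copies of oo|oo|oo|oo with '|' between the halves.

oo|oo|oo|oo|oo|oo|oo|oo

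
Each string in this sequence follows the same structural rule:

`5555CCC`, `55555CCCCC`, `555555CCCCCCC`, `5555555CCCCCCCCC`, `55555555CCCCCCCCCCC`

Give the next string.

555555555CCCCCCCCCCCCC

The n-th term is n+2 5's then 2n-1 C's, where the shown terms are n = 2, 3, 4, 5, 6.
At n = 7 the blocks have lengths 9, 13.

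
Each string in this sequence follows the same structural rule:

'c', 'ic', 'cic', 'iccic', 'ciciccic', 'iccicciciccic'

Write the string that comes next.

This is a Fibonacci-style word recurrence s(k) = s(k−2)·s(k−1): e.g. c·ic = cic.
The next term joins ciciccic and iccicciciccic.

cicicciciccicciciccic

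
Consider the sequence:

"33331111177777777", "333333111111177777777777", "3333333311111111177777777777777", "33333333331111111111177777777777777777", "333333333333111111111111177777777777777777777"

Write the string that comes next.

The n-th term is 2n 3's then 2n+1 1's then 3n+2 7's, where the shown terms are n = 2, 3, 4, 5, 6.
For the next term, n = 7, so the run lengths are 14, 15, 23.

3333333333333311111111111111177777777777777777777777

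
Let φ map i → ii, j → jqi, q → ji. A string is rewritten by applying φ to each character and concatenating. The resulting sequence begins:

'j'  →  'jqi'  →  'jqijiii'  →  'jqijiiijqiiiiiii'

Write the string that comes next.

φ(jqijiiijqiiiiiii) expands symbol-by-symbol to jqi ji ii jqi ii ii ii jqi ji ii ii ii ii ii ii ii; joining the 16 pieces gives the next term.

jqijiiijqiiiiiiijqijiiiiiiiiiiiiiii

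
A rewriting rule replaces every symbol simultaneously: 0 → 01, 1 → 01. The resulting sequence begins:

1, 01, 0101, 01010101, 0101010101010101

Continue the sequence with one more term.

01010101010101010101010101010101

φ(0101010101010101) expands symbol-by-symbol to 01 01 01 01 01 01 01 01 01 01 01 01 01 01 01 01; joining the 16 pieces gives the next term.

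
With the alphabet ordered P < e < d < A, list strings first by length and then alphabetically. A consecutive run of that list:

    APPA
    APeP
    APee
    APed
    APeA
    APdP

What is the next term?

The successor of APdP increments the rightmost position that isn't already A and resets every position after it to P.

APde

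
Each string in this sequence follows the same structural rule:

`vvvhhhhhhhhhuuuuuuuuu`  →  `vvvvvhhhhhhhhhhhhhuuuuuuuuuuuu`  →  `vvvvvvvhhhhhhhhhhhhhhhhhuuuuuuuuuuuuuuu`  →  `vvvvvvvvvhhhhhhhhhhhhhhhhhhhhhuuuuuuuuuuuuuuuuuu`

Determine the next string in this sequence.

vvvvvvvvvvvhhhhhhhhhhhhhhhhhhhhhhhhhuuuuuuuuuuuuuuuuuuuuu

The n-th term is 2n-1 v's then 4n+1 h's then 3n+3 u's, where the shown terms are n = 2, 3, 4, 5.
At n = 6 the blocks have lengths 11, 25, 21.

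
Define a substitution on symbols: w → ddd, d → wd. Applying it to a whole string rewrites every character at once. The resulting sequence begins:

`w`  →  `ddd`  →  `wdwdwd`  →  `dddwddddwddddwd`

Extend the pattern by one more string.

Rewriting the 15 symbols of dddwddddwddddwd one by one yields wd wd wd ddd wd wd wd wd ddd wd wd wd wd ddd wd; concatenated:

wdwdwddddwdwdwdwddddwdwdwdwddddwd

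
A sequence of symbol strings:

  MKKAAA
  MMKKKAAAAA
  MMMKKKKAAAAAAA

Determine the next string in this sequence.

MMMMKKKKKAAAAAAAAA

Each string has the form M^{n-1} K^{n} A^{2n-1}, where the shown terms are n = 2, 3, 4.
For the next term, n = 5, so the run lengths are 4, 5, 9.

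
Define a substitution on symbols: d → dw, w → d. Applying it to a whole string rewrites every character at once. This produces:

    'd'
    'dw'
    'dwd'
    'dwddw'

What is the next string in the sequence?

Expanding dwddw: d→dw, w→d, d→dw, d→dw, w→d. Concatenated: dw d dw dw d.

dwddwdwd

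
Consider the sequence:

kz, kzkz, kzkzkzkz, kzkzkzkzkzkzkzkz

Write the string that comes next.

kzkzkzkzkzkzkzkzkzkzkzkzkzkzkzkz

Every step duplicates the string.
One more doubling of kzkzkzkzkzkzkzkz gives the answer.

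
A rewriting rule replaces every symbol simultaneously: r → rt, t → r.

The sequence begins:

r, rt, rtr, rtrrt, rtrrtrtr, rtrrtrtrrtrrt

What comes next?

rtrrtrtrrtrrtrtrrtrtr

Applying the rule to each of the 13 symbols of rtrrtrtrrtrrt gives the pieces rt r rt rt r rt r rt rt r rt rt r, which concatenate to the answer.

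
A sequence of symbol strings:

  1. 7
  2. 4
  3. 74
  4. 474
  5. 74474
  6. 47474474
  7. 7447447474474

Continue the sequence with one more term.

474744747447447474474

Each term (from the third on) is the two preceding terms concatenated in order: term 3 = 7·4 = 74.
Continuing: 47474474 · 7447447474474 gives term 8.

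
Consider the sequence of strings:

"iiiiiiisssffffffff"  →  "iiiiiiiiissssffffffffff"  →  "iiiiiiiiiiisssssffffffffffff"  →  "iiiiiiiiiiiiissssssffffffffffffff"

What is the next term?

The n-th term is 2n+1 i's then n s's then 2n+2 f's, where the shown terms are n = 3, 4, 5, 6.
For the next term, n = 7, so the run lengths are 15, 7, 16.

iiiiiiiiiiiiiiisssssssffffffffffffffff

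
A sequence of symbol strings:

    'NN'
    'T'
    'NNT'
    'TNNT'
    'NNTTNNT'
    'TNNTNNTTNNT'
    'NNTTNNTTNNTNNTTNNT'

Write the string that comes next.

Each term (from the third on) is the two preceding terms concatenated in order: term 3 = NN·T = NNT.
So term 8 is TNNTNNTTNNT·NNTTNNTTNNTNNTTNNT.

TNNTNNTTNNTNNTTNNTTNNTNNTTNNT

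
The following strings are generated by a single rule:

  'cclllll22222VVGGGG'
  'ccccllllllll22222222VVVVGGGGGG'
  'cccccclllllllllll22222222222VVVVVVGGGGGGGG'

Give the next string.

Each string has the form c^{2n} l^{3n+2} 2^{3n+2} V^{2n} G^{2n+2} (n = 1, 2, …).
Setting n = 4 gives 8, 14, 14, 8, 10 characters in each block.

ccccccccllllllllllllll22222222222222VVVVVVVVGGGGGGGGGG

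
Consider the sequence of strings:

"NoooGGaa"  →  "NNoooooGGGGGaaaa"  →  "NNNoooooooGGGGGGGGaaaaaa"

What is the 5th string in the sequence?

NNNNNoooooooooooGGGGGGGGGGGGGGaaaaaaaaaa

Each string has the form N^{n} o^{2n+1} G^{3n-1} a^{2n} (n = 1, 2, …).
Setting n = 5 gives 5, 11, 14, 10 characters in each block.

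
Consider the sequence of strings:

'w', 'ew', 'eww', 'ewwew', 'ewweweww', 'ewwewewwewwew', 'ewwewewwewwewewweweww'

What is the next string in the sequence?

ewwewewwewwewewwewewwewwewewwewwew

Each term (from the third on) is the previous term followed by the one before it: term 3 = ew·w = eww.
The next term joins ewwewewwewwewewweweww and ewwewewwewwew.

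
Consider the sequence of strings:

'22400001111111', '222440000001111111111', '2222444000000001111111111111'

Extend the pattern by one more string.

Reading off run lengths: 2 runs 2, 3, 4; 4 runs 1, 2, 3; 0 runs 4, 6, 8; 1 runs 7, 10, 13 — each is linear in n, where the shown terms are n = 2, 3, 4.
Setting n = 5 gives 5, 4, 10, 16 characters in each block.

22222444400000000001111111111111111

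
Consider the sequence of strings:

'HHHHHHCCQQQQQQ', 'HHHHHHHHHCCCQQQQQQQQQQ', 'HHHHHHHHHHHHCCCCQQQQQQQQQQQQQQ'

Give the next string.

Reading off run lengths: H runs 6, 9, 12; C runs 2, 3, 4; Q runs 6, 10, 14 — each is linear in n (n = 1, 2, …).
Setting n = 4 gives 15, 5, 18 characters in each block.

HHHHHHHHHHHHHHHCCCCCQQQQQQQQQQQQQQQQQQ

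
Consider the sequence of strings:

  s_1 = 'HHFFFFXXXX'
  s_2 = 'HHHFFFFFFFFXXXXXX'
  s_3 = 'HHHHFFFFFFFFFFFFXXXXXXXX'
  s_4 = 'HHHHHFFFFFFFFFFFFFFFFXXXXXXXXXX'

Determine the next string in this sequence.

Each string has the form H^{n+1} F^{4n} X^{2n+2} (n = 1, 2, …).
For the next term, n = 5, so the run lengths are 6, 20, 12.

HHHHHHFFFFFFFFFFFFFFFFFFFFXXXXXXXXXXXX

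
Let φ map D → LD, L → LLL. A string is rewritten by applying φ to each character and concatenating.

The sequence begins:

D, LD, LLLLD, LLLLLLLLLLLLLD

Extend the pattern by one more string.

LLLLLLLLLLLLLLLLLLLLLLLLLLLLLLLLLLLLLLLLD

Applying the rule to each of the 14 symbols of LLLLLLLLLLLLLD gives the pieces LLL LLL LLL LLL LLL LLL LLL LLL LLL LLL LLL LLL LLL LD, which concatenate to the answer.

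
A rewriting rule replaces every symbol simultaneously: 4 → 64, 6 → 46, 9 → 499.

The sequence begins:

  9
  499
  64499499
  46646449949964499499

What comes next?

Rewriting the 20 symbols of 46646449949964499499 one by one yields 64 46 46 64 46 64 64 499 499 64 499 499 46 64 64 499 499 64 499 499; concatenated:

644646644664644994996449949946646449949964499499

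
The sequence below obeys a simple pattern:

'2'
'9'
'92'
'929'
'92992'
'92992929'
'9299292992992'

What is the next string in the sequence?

929929299299292992929

From term 3 onward, concatenate the last term with the second-to-last: 9·2 = 92, 92·9 = 929, …
So term 8 is 9299292992992·92992929.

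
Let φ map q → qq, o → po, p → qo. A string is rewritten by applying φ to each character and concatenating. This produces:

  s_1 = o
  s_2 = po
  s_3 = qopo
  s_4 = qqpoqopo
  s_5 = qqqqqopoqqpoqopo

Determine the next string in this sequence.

qqqqqqqqqqpoqopoqqqqqopoqqpoqopo

Replace each of the 16 characters of qqqqqopoqqpoqopo in place — qq qq qq qq qq po qo po qq qq qo po qq po qo po — and concatenate.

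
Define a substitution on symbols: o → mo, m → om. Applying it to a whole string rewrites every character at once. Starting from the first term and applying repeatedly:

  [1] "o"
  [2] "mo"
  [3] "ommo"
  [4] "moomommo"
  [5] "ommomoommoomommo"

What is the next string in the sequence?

Rewriting the 16 symbols of ommomoommoomommo one by one yields mo om om mo om mo mo om om mo mo om mo om om mo; concatenated:

moomommoommomoomommomoommoomommo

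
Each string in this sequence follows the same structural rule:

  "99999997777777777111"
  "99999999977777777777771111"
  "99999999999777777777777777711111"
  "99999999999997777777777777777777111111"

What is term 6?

99999999999999999777777777777777777777777711111111

Term n consists of 2n+1 9's, followed by 3n+1 7's, followed by n 1's, where the shown terms are n = 3, 4, 5, 6.
Setting n = 8 gives 17, 25, 8 characters in each block.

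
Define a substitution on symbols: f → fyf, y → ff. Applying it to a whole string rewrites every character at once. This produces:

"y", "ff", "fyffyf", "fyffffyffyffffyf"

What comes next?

φ(fyffffyffyffffyf) expands symbol-by-symbol to fyf ff fyf fyf fyf fyf ff fyf fyf ff fyf fyf fyf fyf ff fyf; joining the 16 pieces gives the next term.

fyffffyffyffyffyffffyffyffffyffyffyffyffffyf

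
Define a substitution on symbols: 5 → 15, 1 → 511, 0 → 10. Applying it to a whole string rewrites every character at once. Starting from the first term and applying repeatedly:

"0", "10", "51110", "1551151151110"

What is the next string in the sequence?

Replace each of the 13 characters of 1551151151110 in place — 511 15 15 511 511 15 511 511 15 511 511 511 10 — and concatenate.

5111515511511155115111551151151110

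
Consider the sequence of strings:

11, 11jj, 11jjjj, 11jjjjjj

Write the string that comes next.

The strings grow by a fixed suffix jj each time.
Applying this once more to 11jjjjjj:

11jjjjjjjj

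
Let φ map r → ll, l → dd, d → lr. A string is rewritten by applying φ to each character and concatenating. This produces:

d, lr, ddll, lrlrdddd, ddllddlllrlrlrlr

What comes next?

lrlrddddlrlrddddddllddllddllddll

Replace each of the 16 characters of ddllddlllrlrlrlr in place — lr lr dd dd lr lr dd dd dd ll dd ll dd ll dd ll — and concatenate.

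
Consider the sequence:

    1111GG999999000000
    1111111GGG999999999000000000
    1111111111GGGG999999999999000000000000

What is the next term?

Term n consists of 3n-2 1's, followed by n G's, followed by 3n 9's, followed by 3n 0's, where the shown terms are n = 2, 3, 4.
For the next term, n = 5, so the run lengths are 13, 5, 15, 15.

1111111111111GGGGG999999999999999000000000000000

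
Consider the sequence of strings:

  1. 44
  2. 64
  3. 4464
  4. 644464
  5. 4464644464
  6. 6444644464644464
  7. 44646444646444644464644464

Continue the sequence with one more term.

Each term (from the third on) is the two preceding terms concatenated in order: term 3 = 44·64 = 4464.
Continuing: 6444644464644464 · 44646444646444644464644464 gives term 8.

644464446464446444646444646444644464644464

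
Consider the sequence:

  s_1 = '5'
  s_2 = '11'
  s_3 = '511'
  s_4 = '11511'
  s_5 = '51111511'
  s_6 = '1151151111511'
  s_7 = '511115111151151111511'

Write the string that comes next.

1151151111511511115111151151111511

From term 3 onward, concatenate the second-to-last term with the last: 5·11 = 511, 11·511 = 11511, …
Continuing: 1151151111511 · 511115111151151111511 gives term 8.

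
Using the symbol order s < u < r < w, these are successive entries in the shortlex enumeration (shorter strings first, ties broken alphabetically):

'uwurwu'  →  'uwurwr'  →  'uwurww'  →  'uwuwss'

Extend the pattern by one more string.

Treat uwuwss as a base-4 numeral over the given alphabet and add one, carrying through any trailing w's.

uwuwsu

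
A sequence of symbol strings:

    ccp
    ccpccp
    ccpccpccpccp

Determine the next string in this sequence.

ccpccpccpccpccpccpccpccp

Each string is two copies of the previous one concatenated.
So the next term is two copies of ccpccpccpccp.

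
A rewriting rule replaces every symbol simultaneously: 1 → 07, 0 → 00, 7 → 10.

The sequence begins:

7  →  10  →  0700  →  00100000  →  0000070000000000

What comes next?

Replace each of the 16 characters of 0000070000000000 in place — 00 00 00 00 00 10 00 00 00 00 00 00 00 00 00 00 — and concatenate.

00000000001000000000000000000000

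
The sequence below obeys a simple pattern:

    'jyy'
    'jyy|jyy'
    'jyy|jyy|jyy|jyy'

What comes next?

s(k+1) = s(k)·|·s(k) — each term doubles the last with '|' between the halves.
One more doubling of jyy|jyy|jyy|jyy gives the answer.

jyy|jyy|jyy|jyy|jyy|jyy|jyy|jyy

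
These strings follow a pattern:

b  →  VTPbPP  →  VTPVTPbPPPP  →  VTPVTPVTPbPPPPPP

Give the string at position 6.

VTPVTPVTPVTPVTPbPPPPPPPPPP

Each term wraps the previous one in VTP on the left and PP on the right.
From VTPVTPVTPbPPPPPP, 2 further steps: VTPVTPVTPbPPPPPP → VTPVTPVTPVTPbPPPPPPPP → (answer).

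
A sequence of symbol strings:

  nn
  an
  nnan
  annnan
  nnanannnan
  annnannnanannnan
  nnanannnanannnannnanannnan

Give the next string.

This is a Fibonacci-style word recurrence s(k) = s(k−2)·s(k−1): e.g. nn·an = nnan.
The next term joins annnannnanannnan and nnanannnanannnannnanannnan.

annnannnanannnannnanannnanannnannnanannnan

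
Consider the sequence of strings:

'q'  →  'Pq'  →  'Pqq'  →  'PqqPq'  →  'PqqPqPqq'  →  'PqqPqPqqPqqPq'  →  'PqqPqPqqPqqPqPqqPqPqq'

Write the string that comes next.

Each term (from the third on) is the previous term followed by the one before it: term 3 = Pq·q = Pqq.
So term 8 is PqqPqPqqPqqPqPqqPqPqq·PqqPqPqqPqqPq.

PqqPqPqqPqqPqPqqPqPqqPqqPqPqqPqqPq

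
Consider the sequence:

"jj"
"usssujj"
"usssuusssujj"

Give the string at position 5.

The strings grow by a fixed prefix usssu each time.
From usssuusssujj, 2 further steps: usssuusssujj → usssuusssuusssujj → (answer).

usssuusssuusssuusssujj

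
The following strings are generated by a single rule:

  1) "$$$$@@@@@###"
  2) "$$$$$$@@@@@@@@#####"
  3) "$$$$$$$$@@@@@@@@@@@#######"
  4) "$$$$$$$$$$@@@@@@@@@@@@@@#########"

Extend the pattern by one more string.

$$$$$$$$$$$$@@@@@@@@@@@@@@@@@###########

The n-th term is 2n $'s then 3n-1 @'s then 2n-1 #'s, where the shown terms are n = 2, 3, 4, 5.
For the next term, n = 6, so the run lengths are 12, 17, 11.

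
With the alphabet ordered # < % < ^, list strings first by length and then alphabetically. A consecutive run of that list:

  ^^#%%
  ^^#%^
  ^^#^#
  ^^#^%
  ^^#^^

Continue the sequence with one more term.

^^%##

The successor of ^^#^^ increments the rightmost position that isn't already ^ and resets every position after it to #.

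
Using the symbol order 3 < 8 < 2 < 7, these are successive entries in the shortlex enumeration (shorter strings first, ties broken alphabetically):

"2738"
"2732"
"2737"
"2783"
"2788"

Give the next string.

2782

Find the rightmost character of 2788 below 7, bump it to the next letter, and reset everything to its right to 3.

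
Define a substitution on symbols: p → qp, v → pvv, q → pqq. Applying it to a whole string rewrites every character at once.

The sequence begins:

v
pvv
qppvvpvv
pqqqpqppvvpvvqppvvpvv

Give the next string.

Applying the rule to each of the 21 symbols of pqqqpqppvvpvvqppvvpvv gives the pieces qp pqq pqq pqq qp pqq qp qp pvv pvv qp pvv pvv pqq qp qp pvv pvv qp pvv pvv, which concatenate to the answer.

qppqqpqqpqqqppqqqpqppvvpvvqppvvpvvpqqqpqppvvpvvqppvvpvv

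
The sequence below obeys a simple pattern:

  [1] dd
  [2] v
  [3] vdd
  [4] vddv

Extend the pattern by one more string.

vddvvdd

This is a Fibonacci-style word recurrence s(k) = s(k−1)·s(k−2): e.g. v·dd = vdd.
The next term joins vddv and vdd.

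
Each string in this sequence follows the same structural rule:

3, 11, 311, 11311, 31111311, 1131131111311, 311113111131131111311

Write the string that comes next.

1131131111311311113111131131111311

This is a Fibonacci-style word recurrence s(k) = s(k−2)·s(k−1): e.g. 3·11 = 311.
The next term joins 1131131111311 and 311113111131131111311.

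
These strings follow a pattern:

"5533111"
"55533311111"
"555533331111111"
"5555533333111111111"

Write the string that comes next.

Each string has the form 5^{n+1} 3^{n+1} 1^{2n+1} (n = 1, 2, …).
For the next term, n = 5, so the run lengths are 6, 6, 11.

55555533333311111111111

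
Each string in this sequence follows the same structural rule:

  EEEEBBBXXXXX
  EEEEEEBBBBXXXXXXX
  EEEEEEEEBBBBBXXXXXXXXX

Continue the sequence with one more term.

EEEEEEEEEEBBBBBBXXXXXXXXXXX

Term n consists of 2n E's, followed by n+1 B's, followed by 2n+1 X's, where the shown terms are n = 2, 3, 4.
Setting n = 5 gives 10, 6, 11 characters in each block.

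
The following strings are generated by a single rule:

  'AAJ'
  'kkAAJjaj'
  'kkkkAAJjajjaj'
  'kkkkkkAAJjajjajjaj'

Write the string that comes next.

Each term wraps the previous one in kk on the left and jaj on the right.
So the next term is kk·kkkkkkAAJjajjajjaj·jaj.

kkkkkkkkAAJjajjajjajjaj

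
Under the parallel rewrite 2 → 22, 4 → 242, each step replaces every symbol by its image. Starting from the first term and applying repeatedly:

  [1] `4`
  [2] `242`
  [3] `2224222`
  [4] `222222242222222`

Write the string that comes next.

Rewriting the 15 symbols of 222222242222222 one by one yields 22 22 22 22 22 22 22 242 22 22 22 22 22 22 22; concatenated:

2222222222222224222222222222222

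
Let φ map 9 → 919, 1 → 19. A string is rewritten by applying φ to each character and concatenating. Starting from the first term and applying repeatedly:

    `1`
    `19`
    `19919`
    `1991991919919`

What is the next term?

Replace each of the 13 characters of 1991991919919 in place — 19 919 919 19 919 919 19 919 19 919 919 19 919 — and concatenate.

1991991919919919199191991991919919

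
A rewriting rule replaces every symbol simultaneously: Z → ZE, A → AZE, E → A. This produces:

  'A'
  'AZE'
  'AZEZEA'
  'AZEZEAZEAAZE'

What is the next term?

AZEZEAZEAAZEZEAAZEAZEZEA

Apply φ to AZEZEAZEAAZE symbol by symbol: A→AZE, Z→ZE, E→A, Z→ZE, E→A, A→AZE, Z→ZE, E→A, A→AZE, A→AZE, Z→ZE, E→A; joined: AZE ZE A ZE A AZE ZE A AZE AZE ZE A.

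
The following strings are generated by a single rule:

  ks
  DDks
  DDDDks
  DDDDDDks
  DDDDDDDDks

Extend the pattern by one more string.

Every step adds DD at the front: s(k+1) = DD·s(k).
One more step from DDDDDDDDks gives the answer.

DDDDDDDDDDks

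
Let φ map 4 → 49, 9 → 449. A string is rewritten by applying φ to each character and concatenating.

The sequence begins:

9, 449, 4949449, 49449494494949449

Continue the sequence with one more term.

49449494944949449494944949449494494949449

φ(49449494494949449) expands symbol-by-symbol to 49 449 49 49 449 49 449 49 49 449 49 449 49 449 49 49 449; joining the 17 pieces gives the next term.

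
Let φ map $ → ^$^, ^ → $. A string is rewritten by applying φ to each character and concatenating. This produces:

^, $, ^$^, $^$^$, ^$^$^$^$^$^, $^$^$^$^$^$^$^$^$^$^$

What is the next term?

Rewriting the 21 symbols of $^$^$^$^$^$^$^$^$^$^$ one by one yields ^$^ $ ^$^ $ ^$^ $ ^$^ $ ^$^ $ ^$^ $ ^$^ $ ^$^ $ ^$^ $ ^$^ $ ^$^; concatenated:

^$^$^$^$^$^$^$^$^$^$^$^$^$^$^$^$^$^$^$^$^$^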